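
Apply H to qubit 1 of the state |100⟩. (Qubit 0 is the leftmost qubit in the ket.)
1/√2|100⟩ + 1/√2|110⟩

H on qubit 1 mixes each pair of kets that differ only in qubit 1: amplitudes (a, b) of (|…0…⟩, |…1…⟩) become ((a + b)/√2, (a − b)/√2). Kets absent from the input have amplitude 0.
(|100⟩, |110⟩): (a, b) = (1, 0) → (1/√2, 1/√2)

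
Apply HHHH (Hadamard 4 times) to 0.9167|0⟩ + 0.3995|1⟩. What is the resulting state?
0.9167|0⟩ + 0.3995|1⟩

H² = I, so an even number of Hadamards cancels: H^4 = I and the state is unchanged.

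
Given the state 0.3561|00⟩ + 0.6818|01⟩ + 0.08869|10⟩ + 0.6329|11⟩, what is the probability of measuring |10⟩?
0.007866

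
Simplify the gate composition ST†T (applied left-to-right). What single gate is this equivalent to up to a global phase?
S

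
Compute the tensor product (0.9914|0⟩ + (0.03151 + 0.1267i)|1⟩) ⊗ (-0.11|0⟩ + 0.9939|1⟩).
-0.1091|00⟩ + 0.9854|01⟩ + (-0.003466 - 0.01394i)|10⟩ + (0.03132 + 0.1259i)|11⟩

amp(|b₁b₂…⟩) = product of the factor amplitudes for bits b₁, b₂, …; only kets whose every factor amplitude is nonzero survive.
|00⟩: (0.9914)(-0.11) = -0.1091
|01⟩: (0.9914)(0.9939) = 0.9854
|10⟩: (0.03151 + 0.1267i)(-0.11) = (-0.003466 - 0.01394i)
|11⟩: (0.03151 + 0.1267i)(0.9939) = (0.03132 + 0.1259i)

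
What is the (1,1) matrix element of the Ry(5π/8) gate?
0.5556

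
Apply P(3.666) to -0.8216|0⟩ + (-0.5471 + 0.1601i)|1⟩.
-0.8216|0⟩ + (0.5537 + 0.1353i)|1⟩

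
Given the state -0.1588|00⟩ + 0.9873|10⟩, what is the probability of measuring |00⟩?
0.02522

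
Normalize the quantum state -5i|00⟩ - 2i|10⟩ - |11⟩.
-0.9129i|00⟩ - 0.3651i|10⟩ - 0.1826|11⟩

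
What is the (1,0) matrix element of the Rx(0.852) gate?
-0.4132i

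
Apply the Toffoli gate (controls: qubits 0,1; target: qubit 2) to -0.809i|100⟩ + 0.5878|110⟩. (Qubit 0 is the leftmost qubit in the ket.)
-0.809i|100⟩ + 0.5878|111⟩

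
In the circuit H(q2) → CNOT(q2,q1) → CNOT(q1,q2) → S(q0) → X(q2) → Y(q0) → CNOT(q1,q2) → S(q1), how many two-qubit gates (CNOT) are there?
3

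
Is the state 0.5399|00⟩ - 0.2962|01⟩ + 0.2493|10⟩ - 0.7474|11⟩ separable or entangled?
Entangled

Writing the state as a|00⟩ + b|01⟩ + c|10⟩ + d|11⟩, it is a product state iff ad − bc = 0.
Here (a, b, c, d) = (0.5399, -0.2962, 0.2493, -0.7474): ad − bc = (0.5399)(-0.7474) − (-0.2962)(0.2493) = -0.3297 ≠ 0, so the state is entangled.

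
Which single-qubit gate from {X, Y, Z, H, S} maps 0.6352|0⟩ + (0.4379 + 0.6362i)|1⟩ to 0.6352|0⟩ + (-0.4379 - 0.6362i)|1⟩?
Z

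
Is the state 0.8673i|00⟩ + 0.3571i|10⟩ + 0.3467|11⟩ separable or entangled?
Entangled

Writing the state as a|00⟩ + b|01⟩ + c|10⟩ + d|11⟩, it is a product state iff ad − bc = 0.
Here (a, b, c, d) = (0.8673i, 0, 0.3571i, 0.3467): ad − bc = (0.8673i)(0.3467) − (0)(0.3571i) = 0.3007i ≠ 0, so the state is entangled.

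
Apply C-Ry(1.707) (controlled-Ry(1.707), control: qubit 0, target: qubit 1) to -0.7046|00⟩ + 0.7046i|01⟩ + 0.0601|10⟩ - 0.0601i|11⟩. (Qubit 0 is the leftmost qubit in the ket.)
-0.7046|00⟩ + 0.7046i|01⟩ + (0.03951 + 0.04529i)|10⟩ + (0.04529 - 0.03951i)|11⟩

C-Ry(1.707) leaves the control-|0⟩ kets |00⟩, |01⟩ unchanged and applies Ry(1.707) to qubit 1 on the control-|1⟩ pair (|10⟩, |11⟩).
Ry(1.707) = [[cos(θ/2), −sin(θ/2)], [sin(θ/2), cos(θ/2)]]; θ = 1.707, cos(θ/2) ≈ 0.65735, sin(θ/2) ≈ 0.753586.
With a = amp(|10⟩) = 0.0601 and b = amp(|11⟩) = -0.0601i:
new amp(|10⟩) = (0.65735)·a + (-0.753586)·b = (0.03951 + 0.04529i)
new amp(|11⟩) = (0.753586)·a + (0.65735)·b = (0.04529 - 0.03951i)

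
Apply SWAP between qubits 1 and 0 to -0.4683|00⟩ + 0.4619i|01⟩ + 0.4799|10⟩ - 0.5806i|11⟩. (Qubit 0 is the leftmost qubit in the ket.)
-0.4683|00⟩ + 0.4799|01⟩ + 0.4619i|10⟩ - 0.5806i|11⟩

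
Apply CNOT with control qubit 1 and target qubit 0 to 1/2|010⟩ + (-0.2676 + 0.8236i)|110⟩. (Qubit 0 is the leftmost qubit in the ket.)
(-0.2676 + 0.8236i)|010⟩ + 1/2|110⟩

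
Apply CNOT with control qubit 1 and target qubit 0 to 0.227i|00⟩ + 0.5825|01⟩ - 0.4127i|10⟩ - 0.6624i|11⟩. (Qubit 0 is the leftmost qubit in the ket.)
0.227i|00⟩ - 0.6624i|01⟩ - 0.4127i|10⟩ + 0.5825|11⟩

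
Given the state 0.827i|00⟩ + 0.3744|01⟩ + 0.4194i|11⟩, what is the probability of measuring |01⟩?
0.1402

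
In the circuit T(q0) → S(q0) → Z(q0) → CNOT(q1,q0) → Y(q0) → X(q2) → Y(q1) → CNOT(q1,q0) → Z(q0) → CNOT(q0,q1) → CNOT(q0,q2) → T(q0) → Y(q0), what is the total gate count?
13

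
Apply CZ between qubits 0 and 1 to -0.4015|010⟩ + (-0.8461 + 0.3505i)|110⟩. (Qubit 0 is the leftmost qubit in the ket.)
-0.4015|010⟩ + (0.8461 - 0.3505i)|110⟩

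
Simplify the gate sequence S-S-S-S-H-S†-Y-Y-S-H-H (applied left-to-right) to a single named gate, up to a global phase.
H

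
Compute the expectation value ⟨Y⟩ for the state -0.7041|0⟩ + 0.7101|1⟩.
0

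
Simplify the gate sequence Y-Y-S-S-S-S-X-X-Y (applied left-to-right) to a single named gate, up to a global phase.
Y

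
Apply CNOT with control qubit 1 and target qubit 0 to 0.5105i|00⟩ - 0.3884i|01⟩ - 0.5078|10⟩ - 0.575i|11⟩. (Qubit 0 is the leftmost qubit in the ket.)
0.5105i|00⟩ - 0.575i|01⟩ - 0.5078|10⟩ - 0.3884i|11⟩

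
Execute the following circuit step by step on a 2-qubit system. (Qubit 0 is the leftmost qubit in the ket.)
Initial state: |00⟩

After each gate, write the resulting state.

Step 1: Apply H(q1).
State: 1/√2|00⟩ + 1/√2|01⟩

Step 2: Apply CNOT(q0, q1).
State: 1/√2|00⟩ + 1/√2|01⟩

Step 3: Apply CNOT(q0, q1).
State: 1/√2|00⟩ + 1/√2|01⟩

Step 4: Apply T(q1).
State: 1/√2|00⟩ + (1/2 + (1/2)i)|01⟩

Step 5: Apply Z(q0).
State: 1/√2|00⟩ + (1/2 + (1/2)i)|01⟩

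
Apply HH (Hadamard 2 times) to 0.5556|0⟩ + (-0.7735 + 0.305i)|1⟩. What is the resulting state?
0.5556|0⟩ + (-0.7735 + 0.305i)|1⟩

H² = I, so an even number of Hadamards cancels: H^2 = I and the state is unchanged.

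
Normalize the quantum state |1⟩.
|1⟩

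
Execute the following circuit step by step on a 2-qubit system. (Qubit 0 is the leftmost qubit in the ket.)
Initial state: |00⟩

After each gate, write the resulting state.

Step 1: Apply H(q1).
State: 1/√2|00⟩ + 1/√2|01⟩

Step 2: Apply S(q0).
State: 1/√2|00⟩ + 1/√2|01⟩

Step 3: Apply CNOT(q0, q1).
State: 1/√2|00⟩ + 1/√2|01⟩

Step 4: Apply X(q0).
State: 1/√2|10⟩ + 1/√2|11⟩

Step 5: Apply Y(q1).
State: -(1/√2)i|10⟩ + (1/√2)i|11⟩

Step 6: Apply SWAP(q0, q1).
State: -(1/√2)i|01⟩ + (1/√2)i|11⟩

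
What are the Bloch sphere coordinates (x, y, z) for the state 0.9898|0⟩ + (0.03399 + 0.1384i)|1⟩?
(0.06729, 0.274, 0.9594)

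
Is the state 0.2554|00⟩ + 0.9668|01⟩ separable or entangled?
Separable

Writing the state as a|00⟩ + b|01⟩ + c|10⟩ + d|11⟩, it is a product state iff ad − bc = 0.
Here (a, b, c, d) = (0.2554, 0.9668, 0, 0): ad − bc = (0.2554)(0) − (0.9668)(0) = 0, so the state is separable.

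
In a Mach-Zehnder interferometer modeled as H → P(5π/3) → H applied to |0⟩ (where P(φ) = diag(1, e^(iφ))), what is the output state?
(0.75 - 0.433i)|0⟩ + (0.25 + 0.433i)|1⟩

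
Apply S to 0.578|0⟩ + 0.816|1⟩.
0.578|0⟩ + 0.816i|1⟩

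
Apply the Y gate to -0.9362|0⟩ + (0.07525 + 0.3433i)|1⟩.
(0.3433 - 0.07525i)|0⟩ - 0.9362i|1⟩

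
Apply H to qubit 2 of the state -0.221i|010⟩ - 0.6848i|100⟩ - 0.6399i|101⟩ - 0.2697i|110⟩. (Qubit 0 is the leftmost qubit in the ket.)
-0.1563i|010⟩ - 0.1563i|011⟩ - 0.9367i|100⟩ - 0.03175i|101⟩ - 0.1907i|110⟩ - 0.1907i|111⟩

H on qubit 2 mixes each pair of kets that differ only in qubit 2: amplitudes (a, b) of (|…0…⟩, |…1…⟩) become ((a + b)/√2, (a − b)/√2). Kets absent from the input have amplitude 0.
(|010⟩, |011⟩): (a, b) = (-0.221i, 0) → (-0.1563i, -0.1563i)
(|100⟩, |101⟩): (a, b) = (-0.6848i, -0.6399i) → (-0.9367i, -0.03175i)
(|110⟩, |111⟩): (a, b) = (-0.2697i, 0) → (-0.1907i, -0.1907i)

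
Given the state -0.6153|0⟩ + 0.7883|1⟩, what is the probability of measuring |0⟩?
0.3786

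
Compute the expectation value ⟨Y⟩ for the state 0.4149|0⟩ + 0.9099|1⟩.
0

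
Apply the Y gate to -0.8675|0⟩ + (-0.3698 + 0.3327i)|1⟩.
(0.3327 + 0.3698i)|0⟩ - 0.8675i|1⟩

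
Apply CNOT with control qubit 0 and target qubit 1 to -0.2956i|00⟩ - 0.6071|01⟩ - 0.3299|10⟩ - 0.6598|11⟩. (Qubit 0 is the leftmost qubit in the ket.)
-0.2956i|00⟩ - 0.6071|01⟩ - 0.6598|10⟩ - 0.3299|11⟩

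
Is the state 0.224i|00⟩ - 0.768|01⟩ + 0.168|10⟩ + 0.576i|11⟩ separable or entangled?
Separable

Writing the state as a|00⟩ + b|01⟩ + c|10⟩ + d|11⟩, it is a product state iff ad − bc = 0.
Here (a, b, c, d) = (0.224i, -0.768, 0.168, 0.576i): ad − bc = (0.224i)(0.576i) − (-0.768)(0.168) = 0, so the state is separable.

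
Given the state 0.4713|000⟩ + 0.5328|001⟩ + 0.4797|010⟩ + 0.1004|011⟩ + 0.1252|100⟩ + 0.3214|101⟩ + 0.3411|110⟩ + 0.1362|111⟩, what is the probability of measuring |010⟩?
0.2301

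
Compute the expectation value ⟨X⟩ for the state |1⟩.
0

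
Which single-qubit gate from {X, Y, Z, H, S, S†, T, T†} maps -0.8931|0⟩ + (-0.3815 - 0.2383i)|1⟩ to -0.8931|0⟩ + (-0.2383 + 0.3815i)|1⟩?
S†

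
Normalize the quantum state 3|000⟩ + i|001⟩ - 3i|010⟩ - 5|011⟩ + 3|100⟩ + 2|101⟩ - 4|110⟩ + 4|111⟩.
0.318|000⟩ + 0.106i|001⟩ - 0.318i|010⟩ - 0.53|011⟩ + 0.318|100⟩ + 0.212|101⟩ - 0.424|110⟩ + 0.424|111⟩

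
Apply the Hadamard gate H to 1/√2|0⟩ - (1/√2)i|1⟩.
(1/2 - (1/2)i)|0⟩ + (1/2 + (1/2)i)|1⟩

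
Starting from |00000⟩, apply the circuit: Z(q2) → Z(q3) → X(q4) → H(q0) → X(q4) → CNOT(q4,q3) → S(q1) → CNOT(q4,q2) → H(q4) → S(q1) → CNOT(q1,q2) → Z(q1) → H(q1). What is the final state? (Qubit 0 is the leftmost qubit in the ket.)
1/√8|00000⟩ + 1/√8|00001⟩ + 1/√8|01000⟩ + 1/√8|01001⟩ + 1/√8|10000⟩ + 1/√8|10001⟩ + 1/√8|11000⟩ + 1/√8|11001⟩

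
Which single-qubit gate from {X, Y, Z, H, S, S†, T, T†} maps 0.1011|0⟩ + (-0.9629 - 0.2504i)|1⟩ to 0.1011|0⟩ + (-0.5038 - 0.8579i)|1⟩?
T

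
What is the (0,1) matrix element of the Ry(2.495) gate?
-0.9482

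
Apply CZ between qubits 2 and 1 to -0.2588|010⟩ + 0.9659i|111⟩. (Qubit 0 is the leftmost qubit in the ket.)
-0.2588|010⟩ - 0.9659i|111⟩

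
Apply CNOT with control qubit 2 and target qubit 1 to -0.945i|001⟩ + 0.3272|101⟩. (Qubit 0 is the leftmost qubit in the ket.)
-0.945i|011⟩ + 0.3272|111⟩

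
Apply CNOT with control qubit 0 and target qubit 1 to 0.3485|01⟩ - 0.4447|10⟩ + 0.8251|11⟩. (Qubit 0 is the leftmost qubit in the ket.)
0.3485|01⟩ + 0.8251|10⟩ - 0.4447|11⟩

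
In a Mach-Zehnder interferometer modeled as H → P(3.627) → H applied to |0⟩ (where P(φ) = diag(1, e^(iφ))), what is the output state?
(0.05776 - 0.2333i)|0⟩ + (0.9422 + 0.2333i)|1⟩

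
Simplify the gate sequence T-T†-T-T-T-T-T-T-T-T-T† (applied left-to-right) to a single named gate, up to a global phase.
T†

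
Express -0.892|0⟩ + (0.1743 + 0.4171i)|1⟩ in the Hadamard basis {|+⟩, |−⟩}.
(-0.5075 + 0.2949i)|+⟩ + (-0.754 - 0.2949i)|−⟩

With |ψ⟩ = α|0⟩ + β|1⟩, the Hadamard-basis coefficients are ⟨+|ψ⟩ = (α + β)/√2 and ⟨−|ψ⟩ = (α − β)/√2.
Here α = -0.892, β = (0.1743 + 0.4171i): (α + β)/√2 = (-0.5075 + 0.2949i), (α − β)/√2 = (-0.754 - 0.2949i).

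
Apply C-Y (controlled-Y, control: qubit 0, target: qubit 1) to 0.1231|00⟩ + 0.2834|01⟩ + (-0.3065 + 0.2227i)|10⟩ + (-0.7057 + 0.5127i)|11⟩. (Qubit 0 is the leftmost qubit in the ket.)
0.1231|00⟩ + 0.2834|01⟩ + (0.5127 + 0.7057i)|10⟩ + (-0.2227 - 0.3065i)|11⟩

C-Y leaves the control-|0⟩ kets |00⟩, |01⟩ unchanged and applies Y to qubit 1 on the control-|1⟩ pair (|10⟩, |11⟩).
Y = [[0, -i], [i, 0]].
With a = amp(|10⟩) = (-0.3065 + 0.2227i) and b = amp(|11⟩) = (-0.7057 + 0.5127i):
new amp(|10⟩) = (-i)·b = (0.5127 + 0.7057i)
new amp(|11⟩) = (i)·a = (-0.2227 - 0.3065i)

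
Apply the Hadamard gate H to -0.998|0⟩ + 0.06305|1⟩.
-0.6611|0⟩ - 0.7503|1⟩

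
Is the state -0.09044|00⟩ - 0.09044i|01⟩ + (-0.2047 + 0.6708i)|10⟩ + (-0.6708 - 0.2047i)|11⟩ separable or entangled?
Separable

Writing the state as a|00⟩ + b|01⟩ + c|10⟩ + d|11⟩, it is a product state iff ad − bc = 0.
Here (a, b, c, d) = (-0.09044, -0.09044i, (-0.2047 + 0.6708i), (-0.6708 - 0.2047i)): ad − bc = (-0.09044)(-0.6708 - 0.2047i) − (-0.09044i)(-0.2047 + 0.6708i) = 0, so the state is separable.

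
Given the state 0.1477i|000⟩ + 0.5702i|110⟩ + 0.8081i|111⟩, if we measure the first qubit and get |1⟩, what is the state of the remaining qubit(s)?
0.5765i|10⟩ + 0.8171i|11⟩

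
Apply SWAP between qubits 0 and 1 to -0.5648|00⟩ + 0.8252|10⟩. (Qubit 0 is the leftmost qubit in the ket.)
-0.5648|00⟩ + 0.8252|01⟩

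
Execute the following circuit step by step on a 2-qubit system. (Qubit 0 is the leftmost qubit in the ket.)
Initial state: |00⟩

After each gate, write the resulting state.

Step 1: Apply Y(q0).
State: i|10⟩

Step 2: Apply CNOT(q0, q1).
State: i|11⟩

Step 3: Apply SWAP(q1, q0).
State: i|11⟩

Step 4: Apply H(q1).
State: (1/√2)i|10⟩ - (1/√2)i|11⟩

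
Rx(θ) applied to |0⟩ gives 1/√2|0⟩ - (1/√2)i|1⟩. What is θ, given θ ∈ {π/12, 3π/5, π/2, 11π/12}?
π/2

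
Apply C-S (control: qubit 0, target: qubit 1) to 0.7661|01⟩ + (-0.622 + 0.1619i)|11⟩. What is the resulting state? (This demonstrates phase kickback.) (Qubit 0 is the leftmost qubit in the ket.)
0.7661|01⟩ + (-0.1619 - 0.622i)|11⟩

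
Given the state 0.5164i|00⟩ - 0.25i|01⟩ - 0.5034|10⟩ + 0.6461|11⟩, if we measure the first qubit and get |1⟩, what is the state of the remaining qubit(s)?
-0.6146|0⟩ + 0.7888|1⟩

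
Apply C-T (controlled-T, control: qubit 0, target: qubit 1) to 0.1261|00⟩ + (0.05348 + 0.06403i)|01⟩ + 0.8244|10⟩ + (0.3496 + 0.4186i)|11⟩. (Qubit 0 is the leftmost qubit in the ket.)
0.1261|00⟩ + (0.05348 + 0.06403i)|01⟩ + 0.8244|10⟩ + (-0.04879 + 0.5432i)|11⟩

C-T leaves the control-|0⟩ kets |00⟩, |01⟩ unchanged and applies T to qubit 1 on the control-|1⟩ pair (|10⟩, |11⟩).
T = [[1, 0], [0, (1/√2 + (1/√2)i)]].
With a = amp(|10⟩) = 0.8244 and b = amp(|11⟩) = (0.3496 + 0.4186i):
new amp(|10⟩) = (1)·a = 0.8244
new amp(|11⟩) = (1/√2 + (1/√2)i)·b = (-0.04879 + 0.5432i)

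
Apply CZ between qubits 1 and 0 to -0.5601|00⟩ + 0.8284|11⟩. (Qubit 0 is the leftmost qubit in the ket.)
-0.5601|00⟩ - 0.8284|11⟩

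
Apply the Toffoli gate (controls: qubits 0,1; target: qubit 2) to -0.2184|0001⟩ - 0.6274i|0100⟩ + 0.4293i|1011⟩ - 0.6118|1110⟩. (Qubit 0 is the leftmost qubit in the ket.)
-0.2184|0001⟩ - 0.6274i|0100⟩ + 0.4293i|1011⟩ - 0.6118|1100⟩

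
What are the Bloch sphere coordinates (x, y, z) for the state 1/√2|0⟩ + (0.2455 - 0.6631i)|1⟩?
(0.3472, -0.9378, 0.00002814)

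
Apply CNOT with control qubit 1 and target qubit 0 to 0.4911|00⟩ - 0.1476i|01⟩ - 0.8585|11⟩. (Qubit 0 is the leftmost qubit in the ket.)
0.4911|00⟩ - 0.8585|01⟩ - 0.1476i|11⟩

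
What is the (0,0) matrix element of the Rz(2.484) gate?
(0.3229 - 0.9464i)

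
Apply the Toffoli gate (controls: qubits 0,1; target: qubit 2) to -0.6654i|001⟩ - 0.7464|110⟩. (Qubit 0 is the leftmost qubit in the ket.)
-0.6654i|001⟩ - 0.7464|111⟩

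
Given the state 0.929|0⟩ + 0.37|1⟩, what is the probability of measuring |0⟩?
0.863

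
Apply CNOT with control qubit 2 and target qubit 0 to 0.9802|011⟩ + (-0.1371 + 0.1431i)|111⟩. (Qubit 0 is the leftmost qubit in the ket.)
(-0.1371 + 0.1431i)|011⟩ + 0.9802|111⟩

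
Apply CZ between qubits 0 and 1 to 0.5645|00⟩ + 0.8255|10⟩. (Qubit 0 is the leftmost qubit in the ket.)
0.5645|00⟩ + 0.8255|10⟩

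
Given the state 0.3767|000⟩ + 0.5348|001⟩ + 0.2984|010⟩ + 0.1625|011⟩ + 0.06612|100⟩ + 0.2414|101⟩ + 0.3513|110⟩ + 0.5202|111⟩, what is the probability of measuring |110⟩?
0.1234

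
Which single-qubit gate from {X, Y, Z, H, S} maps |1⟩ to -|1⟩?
Z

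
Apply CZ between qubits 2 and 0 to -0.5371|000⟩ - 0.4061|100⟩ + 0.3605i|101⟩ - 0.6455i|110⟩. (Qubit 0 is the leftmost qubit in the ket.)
-0.5371|000⟩ - 0.4061|100⟩ - 0.3605i|101⟩ - 0.6455i|110⟩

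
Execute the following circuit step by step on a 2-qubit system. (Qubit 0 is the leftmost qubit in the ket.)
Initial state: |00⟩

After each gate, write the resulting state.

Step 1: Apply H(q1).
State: 1/√2|00⟩ + 1/√2|01⟩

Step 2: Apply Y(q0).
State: (1/√2)i|10⟩ + (1/√2)i|11⟩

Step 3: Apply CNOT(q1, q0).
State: (1/√2)i|01⟩ + (1/√2)i|10⟩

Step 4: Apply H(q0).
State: (1/2)i|00⟩ + (1/2)i|01⟩ - (1/2)i|10⟩ + (1/2)i|11⟩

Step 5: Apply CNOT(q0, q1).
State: (1/2)i|00⟩ + (1/2)i|01⟩ + (1/2)i|10⟩ - (1/2)i|11⟩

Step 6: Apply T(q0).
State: (1/2)i|00⟩ + (1/2)i|01⟩ + (-1/√8 + (1/√8)i)|10⟩ + (1/√8 - (1/√8)i)|11⟩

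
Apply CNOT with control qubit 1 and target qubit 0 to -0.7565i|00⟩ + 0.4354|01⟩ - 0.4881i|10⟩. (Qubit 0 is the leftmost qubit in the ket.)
-0.7565i|00⟩ - 0.4881i|10⟩ + 0.4354|11⟩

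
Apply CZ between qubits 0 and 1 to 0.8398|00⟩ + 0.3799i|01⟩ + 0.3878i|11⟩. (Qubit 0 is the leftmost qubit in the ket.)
0.8398|00⟩ + 0.3799i|01⟩ - 0.3878i|11⟩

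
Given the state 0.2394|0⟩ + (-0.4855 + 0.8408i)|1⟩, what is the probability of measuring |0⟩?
0.05731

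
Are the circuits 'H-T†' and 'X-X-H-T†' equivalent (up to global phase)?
Yes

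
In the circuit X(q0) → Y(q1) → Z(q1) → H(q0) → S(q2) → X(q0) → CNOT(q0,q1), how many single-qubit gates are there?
6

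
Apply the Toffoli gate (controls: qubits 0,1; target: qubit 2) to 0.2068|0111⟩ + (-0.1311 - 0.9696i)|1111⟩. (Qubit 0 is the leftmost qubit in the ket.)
0.2068|0111⟩ + (-0.1311 - 0.9696i)|1101⟩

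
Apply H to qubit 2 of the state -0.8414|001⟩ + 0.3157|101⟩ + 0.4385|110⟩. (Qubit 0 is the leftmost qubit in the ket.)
-0.595|000⟩ + 0.595|001⟩ + 0.2232|100⟩ - 0.2232|101⟩ + 0.3101|110⟩ + 0.3101|111⟩

H on qubit 2 mixes each pair of kets that differ only in qubit 2: amplitudes (a, b) of (|…0…⟩, |…1…⟩) become ((a + b)/√2, (a − b)/√2). Kets absent from the input have amplitude 0.
(|000⟩, |001⟩): (a, b) = (0, -0.8414) → (-0.595, 0.595)
(|100⟩, |101⟩): (a, b) = (0, 0.3157) → (0.2232, -0.2232)
(|110⟩, |111⟩): (a, b) = (0.4385, 0) → (0.3101, 0.3101)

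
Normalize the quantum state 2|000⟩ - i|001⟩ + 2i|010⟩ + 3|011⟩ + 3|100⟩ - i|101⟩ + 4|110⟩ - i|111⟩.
0.2981|000⟩ - 0.1491i|001⟩ + 0.2981i|010⟩ + 1/√5|011⟩ + 1/√5|100⟩ - 0.1491i|101⟩ + 0.5963|110⟩ - 0.1491i|111⟩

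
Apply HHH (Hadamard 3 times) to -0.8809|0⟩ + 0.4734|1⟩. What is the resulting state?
-0.2881|0⟩ - 0.9576|1⟩

H² = I, so H^3 = H: a single Hadamard. With (a, b) = (-0.8809, 0.4734), H gives ((a + b)/√2, (a − b)/√2) = (-0.2881, -0.9576).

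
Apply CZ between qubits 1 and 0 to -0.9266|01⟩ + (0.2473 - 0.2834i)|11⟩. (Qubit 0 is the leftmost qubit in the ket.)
-0.9266|01⟩ + (-0.2473 + 0.2834i)|11⟩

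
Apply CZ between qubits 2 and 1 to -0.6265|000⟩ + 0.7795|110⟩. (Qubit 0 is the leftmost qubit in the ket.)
-0.6265|000⟩ + 0.7795|110⟩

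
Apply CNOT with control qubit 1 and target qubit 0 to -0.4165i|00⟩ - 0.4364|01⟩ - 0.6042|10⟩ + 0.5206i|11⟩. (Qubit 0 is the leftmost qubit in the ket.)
-0.4165i|00⟩ + 0.5206i|01⟩ - 0.6042|10⟩ - 0.4364|11⟩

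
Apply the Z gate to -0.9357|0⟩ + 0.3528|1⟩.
-0.9357|0⟩ - 0.3528|1⟩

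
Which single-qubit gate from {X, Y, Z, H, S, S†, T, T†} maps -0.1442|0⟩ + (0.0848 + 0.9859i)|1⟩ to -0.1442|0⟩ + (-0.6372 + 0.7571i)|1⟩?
T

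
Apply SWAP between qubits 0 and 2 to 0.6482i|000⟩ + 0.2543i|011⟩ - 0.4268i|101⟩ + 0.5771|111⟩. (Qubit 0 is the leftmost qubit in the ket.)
0.6482i|000⟩ - 0.4268i|101⟩ + 0.2543i|110⟩ + 0.5771|111⟩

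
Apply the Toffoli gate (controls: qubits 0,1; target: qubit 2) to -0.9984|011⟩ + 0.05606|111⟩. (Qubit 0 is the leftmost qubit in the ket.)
-0.9984|011⟩ + 0.05606|110⟩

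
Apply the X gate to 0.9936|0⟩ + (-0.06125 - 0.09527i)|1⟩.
(-0.06125 - 0.09527i)|0⟩ + 0.9936|1⟩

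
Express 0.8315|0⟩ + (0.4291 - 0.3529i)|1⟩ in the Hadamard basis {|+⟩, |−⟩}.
(0.8914 - 0.2495i)|+⟩ + (0.2845 + 0.2495i)|−⟩

With |ψ⟩ = α|0⟩ + β|1⟩, the Hadamard-basis coefficients are ⟨+|ψ⟩ = (α + β)/√2 and ⟨−|ψ⟩ = (α − β)/√2.
Here α = 0.8315, β = (0.4291 - 0.3529i): (α + β)/√2 = (0.8914 - 0.2495i), (α − β)/√2 = (0.2845 + 0.2495i).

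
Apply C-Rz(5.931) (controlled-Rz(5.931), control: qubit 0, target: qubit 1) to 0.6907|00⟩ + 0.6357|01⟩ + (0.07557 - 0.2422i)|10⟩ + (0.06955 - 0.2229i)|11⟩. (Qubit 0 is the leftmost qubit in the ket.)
0.6907|00⟩ + 0.6357|01⟩ + (-0.1168 + 0.2252i)|10⟩ + (-0.02943 + 0.2316i)|11⟩

C-Rz(5.931) leaves the control-|0⟩ kets |00⟩, |01⟩ unchanged and applies Rz(5.931) to qubit 1 on the control-|1⟩ pair (|10⟩, |11⟩).
Rz(5.931) = [[e^(−iθ/2), 0], [0, e^(iθ/2)]] with e^(±iθ/2) = cos(θ/2) ± i·sin(θ/2); θ = 5.931, cos(θ/2) ≈ -0.984536, sin(θ/2) ≈ 0.175184.
With a = amp(|10⟩) = (0.07557 - 0.2422i) and b = amp(|11⟩) = (0.06955 - 0.2229i):
new amp(|10⟩) = (-0.984536 - 0.175184i)·a = (-0.1168 + 0.2252i)
new amp(|11⟩) = (-0.984536 + 0.175184i)·b = (-0.02943 + 0.2316i)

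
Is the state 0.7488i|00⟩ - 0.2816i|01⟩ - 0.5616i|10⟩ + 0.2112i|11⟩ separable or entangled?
Separable

Writing the state as a|00⟩ + b|01⟩ + c|10⟩ + d|11⟩, it is a product state iff ad − bc = 0.
Here (a, b, c, d) = (0.7488i, -0.2816i, -0.5616i, 0.2112i): ad − bc = (0.7488i)(0.2112i) − (-0.2816i)(-0.5616i) = 0, so the state is separable.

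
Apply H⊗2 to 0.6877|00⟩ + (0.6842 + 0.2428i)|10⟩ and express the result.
(0.686 + 0.1214i)|00⟩ + (0.686 + 0.1214i)|01⟩ + (0.00175 - 0.1214i)|10⟩ + (0.00175 - 0.1214i)|11⟩

H⊗2 gives amp(|y⟩) = (1/2) Σ_x (−1)^(x·y) amp(|x⟩), where x·y is the number of positions in which both x and y have a 1.
|00⟩: (0.6877 + (0.6842 + 0.2428i))/2 = (0.686 + 0.1214i)
|01⟩: (0.6877 + (0.6842 + 0.2428i))/2 = (0.686 + 0.1214i)
|10⟩: (0.6877 - (0.6842 + 0.2428i))/2 = (0.00175 - 0.1214i)
|11⟩: (0.6877 - (0.6842 + 0.2428i))/2 = (0.00175 - 0.1214i)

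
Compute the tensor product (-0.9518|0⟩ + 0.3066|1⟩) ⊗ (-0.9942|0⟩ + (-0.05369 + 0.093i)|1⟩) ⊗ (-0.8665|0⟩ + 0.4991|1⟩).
-0.82|000⟩ + 0.4723|001⟩ + (-0.04428 + 0.0767i)|010⟩ + (0.02551 - 0.04418i)|011⟩ + 0.2641|100⟩ - 0.1521|101⟩ + (0.01426 - 0.02471i)|110⟩ + (-0.008216 + 0.01423i)|111⟩

amp(|b₁b₂…⟩) = product of the factor amplitudes for bits b₁, b₂, …; only kets whose every factor amplitude is nonzero survive.
|000⟩: (-0.9518)(-0.9942)(-0.8665) = -0.82
|001⟩: (-0.9518)(-0.9942)(0.4991) = 0.4723
|010⟩: (-0.9518)(-0.05369 + 0.093i)(-0.8665) = (-0.04428 + 0.0767i)
|011⟩: (-0.9518)(-0.05369 + 0.093i)(0.4991) = (0.02551 - 0.04418i)
|100⟩: (0.3066)(-0.9942)(-0.8665) = 0.2641
|101⟩: (0.3066)(-0.9942)(0.4991) = -0.1521
|110⟩: (0.3066)(-0.05369 + 0.093i)(-0.8665) = (0.01426 - 0.02471i)
|111⟩: (0.3066)(-0.05369 + 0.093i)(0.4991) = (-0.008216 + 0.01423i)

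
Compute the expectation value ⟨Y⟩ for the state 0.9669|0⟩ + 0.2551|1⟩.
0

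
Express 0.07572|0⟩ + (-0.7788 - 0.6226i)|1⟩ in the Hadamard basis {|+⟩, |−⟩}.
(-0.4972 - 0.4402i)|+⟩ + (0.6042 + 0.4402i)|−⟩

With |ψ⟩ = α|0⟩ + β|1⟩, the Hadamard-basis coefficients are ⟨+|ψ⟩ = (α + β)/√2 and ⟨−|ψ⟩ = (α − β)/√2.
Here α = 0.07572, β = (-0.7788 - 0.6226i): (α + β)/√2 = (-0.4972 - 0.4402i), (α − β)/√2 = (0.6042 + 0.4402i).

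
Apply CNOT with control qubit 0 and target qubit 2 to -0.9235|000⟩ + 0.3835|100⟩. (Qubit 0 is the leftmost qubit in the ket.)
-0.9235|000⟩ + 0.3835|101⟩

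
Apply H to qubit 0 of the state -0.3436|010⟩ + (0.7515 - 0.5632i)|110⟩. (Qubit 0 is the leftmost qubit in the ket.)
(0.2884 - 0.3982i)|010⟩ + (-0.7744 + 0.3982i)|110⟩

H on qubit 0 mixes each pair of kets that differ only in qubit 0: amplitudes (a, b) of (|…0…⟩, |…1…⟩) become ((a + b)/√2, (a − b)/√2). Kets absent from the input have amplitude 0.
(|010⟩, |110⟩): (a, b) = (-0.3436, (0.7515 - 0.5632i)) → ((0.2884 - 0.3982i), (-0.7744 + 0.3982i))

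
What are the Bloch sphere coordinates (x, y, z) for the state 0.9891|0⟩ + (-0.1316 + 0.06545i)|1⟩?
(-0.2603, 0.1295, 0.9567)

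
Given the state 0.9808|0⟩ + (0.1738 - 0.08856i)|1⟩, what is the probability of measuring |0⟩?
0.962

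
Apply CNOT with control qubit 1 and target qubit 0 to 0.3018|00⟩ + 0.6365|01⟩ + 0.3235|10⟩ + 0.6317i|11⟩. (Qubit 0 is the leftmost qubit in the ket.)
0.3018|00⟩ + 0.6317i|01⟩ + 0.3235|10⟩ + 0.6365|11⟩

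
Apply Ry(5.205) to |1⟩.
-0.5134|0⟩ - 0.8582|1⟩

Ry(5.205) = [[cos(θ/2), −sin(θ/2)], [sin(θ/2), cos(θ/2)]]; θ = 5.205, cos(θ/2) ≈ -0.858175, sin(θ/2) ≈ 0.513358.
With a = amp(|0⟩) = 0 and b = amp(|1⟩) = 1:
new amp(|0⟩) = (-0.858175)·a + (-0.513358)·b = -0.5134
new amp(|1⟩) = (0.513358)·a + (-0.858175)·b = -0.8582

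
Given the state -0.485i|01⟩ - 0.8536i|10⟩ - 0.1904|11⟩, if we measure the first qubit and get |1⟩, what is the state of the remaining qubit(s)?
-0.976i|0⟩ - 0.2177|1⟩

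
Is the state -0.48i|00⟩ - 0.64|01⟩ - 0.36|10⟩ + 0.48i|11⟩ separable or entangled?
Separable

Writing the state as a|00⟩ + b|01⟩ + c|10⟩ + d|11⟩, it is a product state iff ad − bc = 0.
Here (a, b, c, d) = (-0.48i, -0.64, -0.36, 0.48i): ad − bc = (-0.48i)(0.48i) − (-0.64)(-0.36) = 0, so the state is separable.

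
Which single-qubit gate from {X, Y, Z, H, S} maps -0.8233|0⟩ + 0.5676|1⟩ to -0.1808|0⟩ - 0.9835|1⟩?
H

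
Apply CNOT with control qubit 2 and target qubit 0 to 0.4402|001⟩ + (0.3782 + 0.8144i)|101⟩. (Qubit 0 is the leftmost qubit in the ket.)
(0.3782 + 0.8144i)|001⟩ + 0.4402|101⟩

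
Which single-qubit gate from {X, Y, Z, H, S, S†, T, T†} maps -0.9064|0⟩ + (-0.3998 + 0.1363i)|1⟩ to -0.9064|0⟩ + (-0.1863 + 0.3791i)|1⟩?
T†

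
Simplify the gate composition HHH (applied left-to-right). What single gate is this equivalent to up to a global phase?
H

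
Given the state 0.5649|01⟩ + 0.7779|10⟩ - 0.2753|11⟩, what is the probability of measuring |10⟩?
0.6051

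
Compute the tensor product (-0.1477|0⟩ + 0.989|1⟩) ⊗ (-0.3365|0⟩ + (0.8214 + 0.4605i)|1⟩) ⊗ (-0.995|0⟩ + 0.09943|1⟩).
-0.04945|000⟩ + 0.004942|001⟩ + (0.1207 + 0.06768i)|010⟩ + (-0.01206 - 0.006763i)|011⟩ + 0.3311|100⟩ - 0.03309|101⟩ + (-0.8083 - 0.4532i)|110⟩ + (0.08077 + 0.04528i)|111⟩

amp(|b₁b₂…⟩) = product of the factor amplitudes for bits b₁, b₂, …; only kets whose every factor amplitude is nonzero survive.
|000⟩: (-0.1477)(-0.3365)(-0.995) = -0.04945
|001⟩: (-0.1477)(-0.3365)(0.09943) = 0.004942
|010⟩: (-0.1477)(0.8214 + 0.4605i)(-0.995) = (0.1207 + 0.06768i)
|011⟩: (-0.1477)(0.8214 + 0.4605i)(0.09943) = (-0.01206 - 0.006763i)
|100⟩: (0.989)(-0.3365)(-0.995) = 0.3311
|101⟩: (0.989)(-0.3365)(0.09943) = -0.03309
|110⟩: (0.989)(0.8214 + 0.4605i)(-0.995) = (-0.8083 - 0.4532i)
|111⟩: (0.989)(0.8214 + 0.4605i)(0.09943) = (0.08077 + 0.04528i)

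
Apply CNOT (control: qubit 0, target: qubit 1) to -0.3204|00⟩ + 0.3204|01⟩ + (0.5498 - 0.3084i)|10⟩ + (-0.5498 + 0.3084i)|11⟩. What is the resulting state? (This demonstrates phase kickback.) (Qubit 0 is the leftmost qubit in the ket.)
-0.3204|00⟩ + 0.3204|01⟩ + (-0.5498 + 0.3084i)|10⟩ + (0.5498 - 0.3084i)|11⟩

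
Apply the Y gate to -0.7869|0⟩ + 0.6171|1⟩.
-0.6171i|0⟩ - 0.7869i|1⟩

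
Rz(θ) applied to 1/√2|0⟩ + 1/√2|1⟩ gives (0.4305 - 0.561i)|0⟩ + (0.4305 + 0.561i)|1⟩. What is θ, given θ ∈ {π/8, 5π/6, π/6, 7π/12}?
7π/12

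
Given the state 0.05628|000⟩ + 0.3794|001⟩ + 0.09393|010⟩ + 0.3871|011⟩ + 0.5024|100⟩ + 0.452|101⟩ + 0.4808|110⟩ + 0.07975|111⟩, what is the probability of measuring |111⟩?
0.00636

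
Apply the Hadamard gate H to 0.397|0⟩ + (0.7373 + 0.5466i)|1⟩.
(0.8021 + 0.3865i)|0⟩ + (-0.2406 - 0.3865i)|1⟩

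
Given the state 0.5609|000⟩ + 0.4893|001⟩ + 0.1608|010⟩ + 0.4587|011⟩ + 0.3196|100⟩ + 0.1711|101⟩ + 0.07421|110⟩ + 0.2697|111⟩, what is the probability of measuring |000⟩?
0.3146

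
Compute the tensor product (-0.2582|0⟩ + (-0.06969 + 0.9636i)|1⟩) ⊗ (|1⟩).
-0.2582|01⟩ + (-0.06969 + 0.9636i)|11⟩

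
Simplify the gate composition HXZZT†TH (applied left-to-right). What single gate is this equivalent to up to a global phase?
Z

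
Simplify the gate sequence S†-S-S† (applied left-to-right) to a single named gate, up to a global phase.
S†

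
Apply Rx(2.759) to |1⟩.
-0.9818i|0⟩ + 0.1901|1⟩

Rx(2.759) = [[cos(θ/2), −i·sin(θ/2)], [−i·sin(θ/2), cos(θ/2)]]; θ = 2.759, cos(θ/2) ≈ 0.190132, sin(θ/2) ≈ 0.981759.
With a = amp(|0⟩) = 0 and b = amp(|1⟩) = 1:
new amp(|0⟩) = (0.190132)·a + (-0.981759i)·b = -0.9818i
new amp(|1⟩) = (-0.981759i)·a + (0.190132)·b = 0.1901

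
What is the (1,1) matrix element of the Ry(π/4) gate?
0.9239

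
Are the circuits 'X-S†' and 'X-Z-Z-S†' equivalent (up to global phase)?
Yes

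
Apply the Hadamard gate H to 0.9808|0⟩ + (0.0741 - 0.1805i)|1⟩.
(0.7459 - 0.1276i)|0⟩ + (0.6411 + 0.1276i)|1⟩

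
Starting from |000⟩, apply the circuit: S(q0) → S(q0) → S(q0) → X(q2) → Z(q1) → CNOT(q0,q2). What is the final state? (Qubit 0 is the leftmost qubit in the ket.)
|001⟩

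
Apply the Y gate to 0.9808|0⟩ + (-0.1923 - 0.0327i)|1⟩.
(-0.0327 + 0.1923i)|0⟩ + 0.9808i|1⟩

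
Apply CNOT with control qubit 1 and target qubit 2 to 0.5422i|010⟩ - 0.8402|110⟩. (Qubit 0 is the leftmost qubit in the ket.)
0.5422i|011⟩ - 0.8402|111⟩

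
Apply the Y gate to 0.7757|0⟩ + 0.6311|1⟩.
-0.6311i|0⟩ + 0.7757i|1⟩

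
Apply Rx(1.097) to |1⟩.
-0.5214i|0⟩ + 0.8533|1⟩

Rx(1.097) = [[cos(θ/2), −i·sin(θ/2)], [−i·sin(θ/2), cos(θ/2)]]; θ = 1.097, cos(θ/2) ≈ 0.853308, sin(θ/2) ≈ 0.521408.
With a = amp(|0⟩) = 0 and b = amp(|1⟩) = 1:
new amp(|0⟩) = (0.853308)·a + (-0.521408i)·b = -0.5214i
new amp(|1⟩) = (-0.521408i)·a + (0.853308)·b = 0.8533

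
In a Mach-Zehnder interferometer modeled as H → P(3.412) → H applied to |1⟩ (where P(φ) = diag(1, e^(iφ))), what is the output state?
(0.9818 + 0.1336i)|0⟩ + (0.01817 - 0.1336i)|1⟩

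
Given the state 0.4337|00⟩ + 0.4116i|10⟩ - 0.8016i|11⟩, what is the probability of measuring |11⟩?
0.6426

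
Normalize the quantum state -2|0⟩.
-|0⟩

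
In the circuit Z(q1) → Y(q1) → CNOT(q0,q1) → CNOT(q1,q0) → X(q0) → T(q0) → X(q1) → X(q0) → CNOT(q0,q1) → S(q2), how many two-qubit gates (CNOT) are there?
3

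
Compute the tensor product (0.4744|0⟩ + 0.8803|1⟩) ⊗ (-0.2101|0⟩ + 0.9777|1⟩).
-0.09967|00⟩ + 0.4638|01⟩ - 0.185|10⟩ + 0.8607|11⟩

amp(|b₁b₂…⟩) = product of the factor amplitudes for bits b₁, b₂, …; only kets whose every factor amplitude is nonzero survive.
|00⟩: (0.4744)(-0.2101) = -0.09967
|01⟩: (0.4744)(0.9777) = 0.4638
|10⟩: (0.8803)(-0.2101) = -0.185
|11⟩: (0.8803)(0.9777) = 0.8607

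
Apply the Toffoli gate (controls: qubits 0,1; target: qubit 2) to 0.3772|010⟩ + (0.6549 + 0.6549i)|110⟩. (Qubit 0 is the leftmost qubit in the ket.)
0.3772|010⟩ + (0.6549 + 0.6549i)|111⟩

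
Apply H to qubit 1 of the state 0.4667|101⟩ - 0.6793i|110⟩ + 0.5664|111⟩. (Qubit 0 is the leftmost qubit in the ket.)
-0.4803i|100⟩ + 0.7305|101⟩ + 0.4803i|110⟩ - 0.0705|111⟩

H on qubit 1 mixes each pair of kets that differ only in qubit 1: amplitudes (a, b) of (|…0…⟩, |…1…⟩) become ((a + b)/√2, (a − b)/√2). Kets absent from the input have amplitude 0.
(|100⟩, |110⟩): (a, b) = (0, -0.6793i) → (-0.4803i, 0.4803i)
(|101⟩, |111⟩): (a, b) = (0.4667, 0.5664) → (0.7305, -0.0705)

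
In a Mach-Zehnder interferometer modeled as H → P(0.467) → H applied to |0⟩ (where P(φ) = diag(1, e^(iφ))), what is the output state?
(0.9465 + 0.2251i)|0⟩ + (0.05354 - 0.2251i)|1⟩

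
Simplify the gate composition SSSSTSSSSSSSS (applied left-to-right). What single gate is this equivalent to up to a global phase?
T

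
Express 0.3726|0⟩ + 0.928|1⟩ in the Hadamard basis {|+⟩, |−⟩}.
0.9197|+⟩ - 0.3927|−⟩

With |ψ⟩ = α|0⟩ + β|1⟩, the Hadamard-basis coefficients are ⟨+|ψ⟩ = (α + β)/√2 and ⟨−|ψ⟩ = (α − β)/√2.
Here α = 0.3726, β = 0.928: (α + β)/√2 = 0.9197, (α − β)/√2 = -0.3927.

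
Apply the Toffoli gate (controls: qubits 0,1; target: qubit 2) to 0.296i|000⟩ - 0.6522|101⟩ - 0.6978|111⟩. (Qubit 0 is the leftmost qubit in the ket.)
0.296i|000⟩ - 0.6522|101⟩ - 0.6978|110⟩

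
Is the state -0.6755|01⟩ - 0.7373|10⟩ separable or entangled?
Entangled

Writing the state as a|00⟩ + b|01⟩ + c|10⟩ + d|11⟩, it is a product state iff ad − bc = 0.
Here (a, b, c, d) = (0, -0.6755, -0.7373, 0): ad − bc = (0)(0) − (-0.6755)(-0.7373) = -0.498 ≠ 0, so the state is entangled.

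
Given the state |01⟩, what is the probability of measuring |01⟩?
1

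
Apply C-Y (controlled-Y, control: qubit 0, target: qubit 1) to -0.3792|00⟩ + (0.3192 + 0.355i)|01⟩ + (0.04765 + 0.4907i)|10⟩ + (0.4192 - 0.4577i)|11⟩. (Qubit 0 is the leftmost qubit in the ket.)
-0.3792|00⟩ + (0.3192 + 0.355i)|01⟩ + (-0.4577 - 0.4192i)|10⟩ + (-0.4907 + 0.04765i)|11⟩

C-Y leaves the control-|0⟩ kets |00⟩, |01⟩ unchanged and applies Y to qubit 1 on the control-|1⟩ pair (|10⟩, |11⟩).
Y = [[0, -i], [i, 0]].
With a = amp(|10⟩) = (0.04765 + 0.4907i) and b = amp(|11⟩) = (0.4192 - 0.4577i):
new amp(|10⟩) = (-i)·b = (-0.4577 - 0.4192i)
new amp(|11⟩) = (i)·a = (-0.4907 + 0.04765i)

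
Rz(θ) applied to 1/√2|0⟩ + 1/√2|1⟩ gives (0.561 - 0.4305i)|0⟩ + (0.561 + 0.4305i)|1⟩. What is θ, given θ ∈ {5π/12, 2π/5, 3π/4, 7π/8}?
5π/12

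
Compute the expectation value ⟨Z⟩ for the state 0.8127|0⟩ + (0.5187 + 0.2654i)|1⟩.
0.321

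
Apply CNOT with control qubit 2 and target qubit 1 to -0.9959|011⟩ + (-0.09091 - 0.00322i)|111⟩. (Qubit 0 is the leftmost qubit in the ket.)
-0.9959|001⟩ + (-0.09091 - 0.00322i)|101⟩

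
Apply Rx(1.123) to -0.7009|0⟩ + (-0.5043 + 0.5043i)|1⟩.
(-0.3248 + 0.2685i)|0⟩ + (-0.4269 + 0.8001i)|1⟩

Rx(1.123) = [[cos(θ/2), −i·sin(θ/2)], [−i·sin(θ/2), cos(θ/2)]]; θ = 1.123, cos(θ/2) ≈ 0.846457, sin(θ/2) ≈ 0.532456.
With a = amp(|0⟩) = -0.7009 and b = amp(|1⟩) = (-0.5043 + 0.5043i):
new amp(|0⟩) = (0.846457)·a + (-0.532456i)·b = (-0.3248 + 0.2685i)
new amp(|1⟩) = (-0.532456i)·a + (0.846457)·b = (-0.4269 + 0.8001i)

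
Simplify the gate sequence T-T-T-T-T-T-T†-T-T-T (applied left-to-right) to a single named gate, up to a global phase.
I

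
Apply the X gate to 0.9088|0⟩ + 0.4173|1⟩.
0.4173|0⟩ + 0.9088|1⟩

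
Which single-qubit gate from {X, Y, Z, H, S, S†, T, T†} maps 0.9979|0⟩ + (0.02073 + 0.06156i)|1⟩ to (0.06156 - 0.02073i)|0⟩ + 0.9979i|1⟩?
Y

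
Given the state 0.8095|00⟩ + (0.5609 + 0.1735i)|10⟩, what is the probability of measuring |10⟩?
0.3447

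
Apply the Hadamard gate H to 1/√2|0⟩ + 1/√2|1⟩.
|0⟩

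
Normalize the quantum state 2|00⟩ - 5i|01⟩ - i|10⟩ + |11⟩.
0.3592|00⟩ - 0.898i|01⟩ - 0.1796i|10⟩ + 0.1796|11⟩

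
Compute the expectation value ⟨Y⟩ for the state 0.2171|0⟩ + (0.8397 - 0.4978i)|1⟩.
-0.2161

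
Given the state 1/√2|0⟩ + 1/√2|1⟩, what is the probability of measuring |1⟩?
1/2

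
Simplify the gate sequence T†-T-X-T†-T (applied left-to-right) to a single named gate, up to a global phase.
X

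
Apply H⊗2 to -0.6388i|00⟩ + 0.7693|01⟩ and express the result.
(0.3847 - 0.3194i)|00⟩ + (-0.3847 - 0.3194i)|01⟩ + (0.3847 - 0.3194i)|10⟩ + (-0.3847 - 0.3194i)|11⟩

H⊗2 gives amp(|y⟩) = (1/2) Σ_x (−1)^(x·y) amp(|x⟩), where x·y is the number of positions in which both x and y have a 1.
|00⟩: (-0.6388i + 0.7693)/2 = (0.3847 - 0.3194i)
|01⟩: (-0.6388i - 0.7693)/2 = (-0.3847 - 0.3194i)
|10⟩: (-0.6388i + 0.7693)/2 = (0.3847 - 0.3194i)
|11⟩: (-0.6388i - 0.7693)/2 = (-0.3847 - 0.3194i)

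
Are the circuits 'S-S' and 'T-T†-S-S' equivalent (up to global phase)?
Yes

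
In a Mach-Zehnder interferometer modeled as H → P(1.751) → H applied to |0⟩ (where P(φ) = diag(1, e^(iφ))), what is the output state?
(0.4104 + 0.4919i)|0⟩ + (0.5896 - 0.4919i)|1⟩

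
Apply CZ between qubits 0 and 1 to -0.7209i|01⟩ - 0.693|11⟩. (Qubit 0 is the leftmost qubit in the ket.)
-0.7209i|01⟩ + 0.693|11⟩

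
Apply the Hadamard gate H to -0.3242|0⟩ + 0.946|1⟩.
0.4397|0⟩ - 0.8982|1⟩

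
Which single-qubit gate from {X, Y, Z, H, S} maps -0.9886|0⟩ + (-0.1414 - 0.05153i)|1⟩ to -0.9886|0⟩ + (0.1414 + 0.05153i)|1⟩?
Z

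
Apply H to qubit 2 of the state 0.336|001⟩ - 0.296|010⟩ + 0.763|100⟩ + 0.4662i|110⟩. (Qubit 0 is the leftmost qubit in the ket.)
0.2376|000⟩ - 0.2376|001⟩ - 0.2093|010⟩ - 0.2093|011⟩ + 0.5395|100⟩ + 0.5395|101⟩ + 0.3297i|110⟩ + 0.3297i|111⟩

H on qubit 2 mixes each pair of kets that differ only in qubit 2: amplitudes (a, b) of (|…0…⟩, |…1…⟩) become ((a + b)/√2, (a − b)/√2). Kets absent from the input have amplitude 0.
(|000⟩, |001⟩): (a, b) = (0, 0.336) → (0.2376, -0.2376)
(|010⟩, |011⟩): (a, b) = (-0.296, 0) → (-0.2093, -0.2093)
(|100⟩, |101⟩): (a, b) = (0.763, 0) → (0.5395, 0.5395)
(|110⟩, |111⟩): (a, b) = (0.4662i, 0) → (0.3297i, 0.3297i)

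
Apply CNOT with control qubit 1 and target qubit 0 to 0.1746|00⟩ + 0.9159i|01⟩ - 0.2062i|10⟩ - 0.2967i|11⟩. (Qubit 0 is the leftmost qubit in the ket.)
0.1746|00⟩ - 0.2967i|01⟩ - 0.2062i|10⟩ + 0.9159i|11⟩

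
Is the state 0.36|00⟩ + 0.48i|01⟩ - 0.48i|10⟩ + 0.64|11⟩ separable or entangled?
Separable

Writing the state as a|00⟩ + b|01⟩ + c|10⟩ + d|11⟩, it is a product state iff ad − bc = 0.
Here (a, b, c, d) = (0.36, 0.48i, -0.48i, 0.64): ad − bc = (0.36)(0.64) − (0.48i)(-0.48i) = 0, so the state is separable.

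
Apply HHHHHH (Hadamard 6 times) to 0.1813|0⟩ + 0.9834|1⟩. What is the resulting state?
0.1813|0⟩ + 0.9834|1⟩

H² = I, so an even number of Hadamards cancels: H^6 = I and the state is unchanged.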